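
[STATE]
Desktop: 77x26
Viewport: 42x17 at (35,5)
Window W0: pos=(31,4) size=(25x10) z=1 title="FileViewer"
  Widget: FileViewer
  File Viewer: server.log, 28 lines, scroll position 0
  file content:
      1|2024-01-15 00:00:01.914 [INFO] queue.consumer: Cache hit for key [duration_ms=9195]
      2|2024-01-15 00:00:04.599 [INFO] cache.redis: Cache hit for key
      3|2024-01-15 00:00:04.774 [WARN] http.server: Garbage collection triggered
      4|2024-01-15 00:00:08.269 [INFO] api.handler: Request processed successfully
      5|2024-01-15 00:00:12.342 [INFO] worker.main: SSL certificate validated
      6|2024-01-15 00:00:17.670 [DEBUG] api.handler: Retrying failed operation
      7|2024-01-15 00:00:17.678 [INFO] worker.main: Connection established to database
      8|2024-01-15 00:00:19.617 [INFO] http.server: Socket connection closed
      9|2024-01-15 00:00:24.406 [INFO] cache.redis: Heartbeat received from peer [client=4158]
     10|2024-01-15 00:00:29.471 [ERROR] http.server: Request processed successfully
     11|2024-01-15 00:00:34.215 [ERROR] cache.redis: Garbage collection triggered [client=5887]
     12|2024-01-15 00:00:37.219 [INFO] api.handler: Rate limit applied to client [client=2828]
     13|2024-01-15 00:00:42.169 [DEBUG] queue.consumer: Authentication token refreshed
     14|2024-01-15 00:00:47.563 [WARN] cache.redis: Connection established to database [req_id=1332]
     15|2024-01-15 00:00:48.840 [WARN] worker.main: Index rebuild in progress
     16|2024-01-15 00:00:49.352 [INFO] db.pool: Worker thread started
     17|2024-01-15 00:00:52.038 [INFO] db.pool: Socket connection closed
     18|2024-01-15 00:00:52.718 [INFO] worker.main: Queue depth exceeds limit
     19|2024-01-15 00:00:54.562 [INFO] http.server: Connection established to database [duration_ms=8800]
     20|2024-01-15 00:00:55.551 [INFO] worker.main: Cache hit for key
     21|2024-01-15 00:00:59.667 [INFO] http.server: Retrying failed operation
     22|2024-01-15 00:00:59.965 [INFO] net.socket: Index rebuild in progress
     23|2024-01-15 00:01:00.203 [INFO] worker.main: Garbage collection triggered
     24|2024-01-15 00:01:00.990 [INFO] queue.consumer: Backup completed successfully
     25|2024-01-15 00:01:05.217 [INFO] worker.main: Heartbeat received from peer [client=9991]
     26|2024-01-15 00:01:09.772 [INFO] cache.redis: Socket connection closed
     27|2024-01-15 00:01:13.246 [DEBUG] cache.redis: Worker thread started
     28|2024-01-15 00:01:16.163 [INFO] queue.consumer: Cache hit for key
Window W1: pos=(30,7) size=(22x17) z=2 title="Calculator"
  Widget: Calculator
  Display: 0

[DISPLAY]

leViewer            ┃                     
────────────────────┨                     
━━━━━━━━━━━━━━━━┓91▲┃                     
culator         ┃59█┃                     
────────────────┨77░┃                     
               0┃26░┃                     
┬───┬───┬───┐   ┃34░┃                     
│ 8 │ 9 │ ÷ │   ┃67▼┃                     
┼───┼───┼───┤   ┃━━━┛                     
│ 5 │ 6 │ × │   ┃                         
┼───┼───┼───┤   ┃                         
│ 2 │ 3 │ - │   ┃                         
┼───┼───┼───┤   ┃                         
│ . │ = │ + │   ┃                         
┼───┼───┼───┤   ┃                         
│ MC│ MR│ M+│   ┃                         
┴───┴───┴───┘   ┃                         


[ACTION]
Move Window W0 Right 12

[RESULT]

        ┃ FileViewer            ┃         
        ┠───────────────────────┨         
━━━━━━━━━━━━━━━━┓15 00:00:01.91▲┃         
culator         ┃15 00:00:04.59█┃         
────────────────┨15 00:00:04.77░┃         
               0┃15 00:00:08.26░┃         
┬───┬───┬───┐   ┃15 00:00:12.34░┃         
│ 8 │ 9 │ ÷ │   ┃15 00:00:17.67▼┃         
┼───┼───┼───┤   ┃━━━━━━━━━━━━━━━┛         
│ 5 │ 6 │ × │   ┃                         
┼───┼───┼───┤   ┃                         
│ 2 │ 3 │ - │   ┃                         
┼───┼───┼───┤   ┃                         
│ . │ = │ + │   ┃                         
┼───┼───┼───┤   ┃                         
│ MC│ MR│ M+│   ┃                         
┴───┴───┴───┘   ┃                         


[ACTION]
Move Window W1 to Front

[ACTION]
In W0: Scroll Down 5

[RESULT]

        ┃ FileViewer            ┃         
        ┠───────────────────────┨         
━━━━━━━━━━━━━━━━┓15 00:00:17.67▲┃         
culator         ┃15 00:00:17.67█┃         
────────────────┨15 00:00:19.61░┃         
               0┃15 00:00:24.40░┃         
┬───┬───┬───┐   ┃15 00:00:29.47░┃         
│ 8 │ 9 │ ÷ │   ┃15 00:00:34.21▼┃         
┼───┼───┼───┤   ┃━━━━━━━━━━━━━━━┛         
│ 5 │ 6 │ × │   ┃                         
┼───┼───┼───┤   ┃                         
│ 2 │ 3 │ - │   ┃                         
┼───┼───┼───┤   ┃                         
│ . │ = │ + │   ┃                         
┼───┼───┼───┤   ┃                         
│ MC│ MR│ M+│   ┃                         
┴───┴───┴───┘   ┃                         


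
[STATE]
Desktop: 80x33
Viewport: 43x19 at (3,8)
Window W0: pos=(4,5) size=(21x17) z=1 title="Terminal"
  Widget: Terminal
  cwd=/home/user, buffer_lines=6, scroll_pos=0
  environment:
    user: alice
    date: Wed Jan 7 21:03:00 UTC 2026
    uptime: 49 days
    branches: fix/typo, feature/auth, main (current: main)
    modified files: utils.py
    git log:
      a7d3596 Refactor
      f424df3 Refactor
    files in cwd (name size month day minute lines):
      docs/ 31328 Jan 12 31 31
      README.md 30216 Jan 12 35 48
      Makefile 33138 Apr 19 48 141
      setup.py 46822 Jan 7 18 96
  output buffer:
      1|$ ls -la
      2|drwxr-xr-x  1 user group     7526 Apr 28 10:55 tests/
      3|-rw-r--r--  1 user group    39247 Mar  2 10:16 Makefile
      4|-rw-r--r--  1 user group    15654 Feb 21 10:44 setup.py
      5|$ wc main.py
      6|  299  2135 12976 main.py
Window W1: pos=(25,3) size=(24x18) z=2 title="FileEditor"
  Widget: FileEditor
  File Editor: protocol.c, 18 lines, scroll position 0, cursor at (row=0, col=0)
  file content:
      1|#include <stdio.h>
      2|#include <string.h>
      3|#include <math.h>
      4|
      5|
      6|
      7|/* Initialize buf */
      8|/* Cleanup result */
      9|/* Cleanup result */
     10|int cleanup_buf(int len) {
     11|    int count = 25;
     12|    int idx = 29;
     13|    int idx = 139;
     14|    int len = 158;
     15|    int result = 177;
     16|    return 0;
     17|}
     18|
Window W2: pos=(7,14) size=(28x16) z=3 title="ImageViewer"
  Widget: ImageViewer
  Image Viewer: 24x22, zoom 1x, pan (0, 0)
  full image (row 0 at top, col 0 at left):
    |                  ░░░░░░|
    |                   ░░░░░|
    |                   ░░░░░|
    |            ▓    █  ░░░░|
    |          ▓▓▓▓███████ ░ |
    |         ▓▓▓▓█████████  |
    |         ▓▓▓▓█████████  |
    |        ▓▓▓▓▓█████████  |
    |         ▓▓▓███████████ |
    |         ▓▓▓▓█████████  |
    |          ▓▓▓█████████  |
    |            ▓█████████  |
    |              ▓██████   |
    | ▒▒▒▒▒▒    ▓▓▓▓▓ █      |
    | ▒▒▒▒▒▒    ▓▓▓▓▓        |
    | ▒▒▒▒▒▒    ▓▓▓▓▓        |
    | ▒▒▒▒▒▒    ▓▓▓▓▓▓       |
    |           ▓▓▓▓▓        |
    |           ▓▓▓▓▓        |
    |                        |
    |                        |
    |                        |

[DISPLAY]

 ┃$ ls -la           ┃┃#include <math.h>   
 ┃drwxr-xr-x  1 user ┃┃                    
 ┃-rw-r--r--  1 user ┃┃                    
 ┃-rw-r--r--  1 user ┃┃                    
 ┃$ wc main.py       ┃┃/* Initialize buf */
 ┃  299  2135 12976 m┃┃/* Cleanup result */
 ┃$ ┏━━━━━━━━━━━━━━━━━━━━━━━━━━┓p result */
 ┃  ┃ ImageViewer              ┃up_buf(int 
 ┃  ┠──────────────────────────┨ount = 25; 
 ┃  ┃                  ░░░░░░  ┃dx = 29;   
 ┃  ┃                   ░░░░░  ┃dx = 139;  
 ┃  ┃                   ░░░░░  ┃en = 158;  
 ┃  ┃            ▓    █  ░░░░  ┃━━━━━━━━━━━
 ┗━━┃          ▓▓▓▓███████ ░   ┃           
    ┃         ▓▓▓▓█████████    ┃           
    ┃         ▓▓▓▓█████████    ┃           
    ┃        ▓▓▓▓▓█████████    ┃           
    ┃         ▓▓▓███████████   ┃           
    ┃         ▓▓▓▓█████████    ┃           


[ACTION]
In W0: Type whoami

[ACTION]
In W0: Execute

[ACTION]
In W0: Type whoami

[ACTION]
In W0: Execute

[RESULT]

 ┃$ ls -la           ┃┃#include <math.h>   
 ┃drwxr-xr-x  1 user ┃┃                    
 ┃-rw-r--r--  1 user ┃┃                    
 ┃-rw-r--r--  1 user ┃┃                    
 ┃$ wc main.py       ┃┃/* Initialize buf */
 ┃  299  2135 12976 m┃┃/* Cleanup result */
 ┃$ ┏━━━━━━━━━━━━━━━━━━━━━━━━━━┓p result */
 ┃al┃ ImageViewer              ┃up_buf(int 
 ┃$ ┠──────────────────────────┨ount = 25; 
 ┃al┃                  ░░░░░░  ┃dx = 29;   
 ┃$ ┃                   ░░░░░  ┃dx = 139;  
 ┃  ┃                   ░░░░░  ┃en = 158;  
 ┃  ┃            ▓    █  ░░░░  ┃━━━━━━━━━━━
 ┗━━┃          ▓▓▓▓███████ ░   ┃           
    ┃         ▓▓▓▓█████████    ┃           
    ┃         ▓▓▓▓█████████    ┃           
    ┃        ▓▓▓▓▓█████████    ┃           
    ┃         ▓▓▓███████████   ┃           
    ┃         ▓▓▓▓█████████    ┃           


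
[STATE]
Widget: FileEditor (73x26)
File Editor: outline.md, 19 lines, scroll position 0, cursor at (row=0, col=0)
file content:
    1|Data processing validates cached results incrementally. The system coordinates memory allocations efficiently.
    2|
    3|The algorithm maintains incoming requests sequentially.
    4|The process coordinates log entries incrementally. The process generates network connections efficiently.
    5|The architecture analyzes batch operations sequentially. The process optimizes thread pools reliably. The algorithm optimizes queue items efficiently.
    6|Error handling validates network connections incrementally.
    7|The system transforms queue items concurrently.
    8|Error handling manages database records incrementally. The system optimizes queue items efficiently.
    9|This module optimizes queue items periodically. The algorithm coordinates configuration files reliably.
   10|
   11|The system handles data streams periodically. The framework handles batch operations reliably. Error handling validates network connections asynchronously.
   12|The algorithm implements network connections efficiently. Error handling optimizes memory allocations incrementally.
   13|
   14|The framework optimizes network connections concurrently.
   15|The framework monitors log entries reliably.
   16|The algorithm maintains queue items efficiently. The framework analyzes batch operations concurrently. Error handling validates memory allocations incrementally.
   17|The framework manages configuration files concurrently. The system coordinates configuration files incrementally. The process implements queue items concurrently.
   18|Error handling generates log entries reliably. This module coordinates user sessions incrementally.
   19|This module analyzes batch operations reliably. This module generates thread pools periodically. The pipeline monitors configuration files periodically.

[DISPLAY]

█ata processing validates cached results incrementally. The system coord▲
                                                                        █
The algorithm maintains incoming requests sequentially.                 ░
The process coordinates log entries incrementally. The process generates░
The architecture analyzes batch operations sequentially. The process opt░
Error handling validates network connections incrementally.             ░
The system transforms queue items concurrently.                         ░
Error handling manages database records incrementally. The system optimi░
This module optimizes queue items periodically. The algorithm coordinate░
                                                                        ░
The system handles data streams periodically. The framework handles batc░
The algorithm implements network connections efficiently. Error handling░
                                                                        ░
The framework optimizes network connections concurrently.               ░
The framework monitors log entries reliably.                            ░
The algorithm maintains queue items efficiently. The framework analyzes ░
The framework manages configuration files concurrently. The system coord░
Error handling generates log entries reliably. This module coordinates u░
This module analyzes batch operations reliably. This module generates th░
                                                                        ░
                                                                        ░
                                                                        ░
                                                                        ░
                                                                        ░
                                                                        ░
                                                                        ▼


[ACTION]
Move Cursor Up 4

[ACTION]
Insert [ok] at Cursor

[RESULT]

ok█ata processing validates cached results incrementally. The system coo▲
                                                                        █
The algorithm maintains incoming requests sequentially.                 ░
The process coordinates log entries incrementally. The process generates░
The architecture analyzes batch operations sequentially. The process opt░
Error handling validates network connections incrementally.             ░
The system transforms queue items concurrently.                         ░
Error handling manages database records incrementally. The system optimi░
This module optimizes queue items periodically. The algorithm coordinate░
                                                                        ░
The system handles data streams periodically. The framework handles batc░
The algorithm implements network connections efficiently. Error handling░
                                                                        ░
The framework optimizes network connections concurrently.               ░
The framework monitors log entries reliably.                            ░
The algorithm maintains queue items efficiently. The framework analyzes ░
The framework manages configuration files concurrently. The system coord░
Error handling generates log entries reliably. This module coordinates u░
This module analyzes batch operations reliably. This module generates th░
                                                                        ░
                                                                        ░
                                                                        ░
                                                                        ░
                                                                        ░
                                                                        ░
                                                                        ▼


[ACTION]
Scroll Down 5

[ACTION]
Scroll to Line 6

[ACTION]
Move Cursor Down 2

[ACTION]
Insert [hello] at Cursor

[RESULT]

okData processing validates cached results incrementally. The system coo▲
                                                                        █
Thhello█ algorithm maintains incoming requests sequentially.            ░
The process coordinates log entries incrementally. The process generates░
The architecture analyzes batch operations sequentially. The process opt░
Error handling validates network connections incrementally.             ░
The system transforms queue items concurrently.                         ░
Error handling manages database records incrementally. The system optimi░
This module optimizes queue items periodically. The algorithm coordinate░
                                                                        ░
The system handles data streams periodically. The framework handles batc░
The algorithm implements network connections efficiently. Error handling░
                                                                        ░
The framework optimizes network connections concurrently.               ░
The framework monitors log entries reliably.                            ░
The algorithm maintains queue items efficiently. The framework analyzes ░
The framework manages configuration files concurrently. The system coord░
Error handling generates log entries reliably. This module coordinates u░
This module analyzes batch operations reliably. This module generates th░
                                                                        ░
                                                                        ░
                                                                        ░
                                                                        ░
                                                                        ░
                                                                        ░
                                                                        ▼


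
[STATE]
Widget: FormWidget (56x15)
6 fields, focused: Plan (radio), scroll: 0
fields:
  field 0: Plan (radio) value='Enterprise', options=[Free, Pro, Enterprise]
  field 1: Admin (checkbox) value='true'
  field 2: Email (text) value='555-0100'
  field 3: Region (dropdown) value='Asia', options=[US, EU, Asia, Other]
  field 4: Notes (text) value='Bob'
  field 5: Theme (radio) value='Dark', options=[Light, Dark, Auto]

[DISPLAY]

> Plan:       ( ) Free  ( ) Pro  (●) Enterprise         
  Admin:      [x]                                       
  Email:      [555-0100                                ]
  Region:     [Asia                                   ▼]
  Notes:      [Bob                                     ]
  Theme:      ( ) Light  (●) Dark  ( ) Auto             
                                                        
                                                        
                                                        
                                                        
                                                        
                                                        
                                                        
                                                        
                                                        


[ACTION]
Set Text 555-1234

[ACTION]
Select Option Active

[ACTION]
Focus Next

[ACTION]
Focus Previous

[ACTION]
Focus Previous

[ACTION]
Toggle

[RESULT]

  Plan:       ( ) Free  ( ) Pro  (●) Enterprise         
  Admin:      [x]                                       
  Email:      [555-0100                                ]
  Region:     [Asia                                   ▼]
  Notes:      [Bob                                     ]
> Theme:      ( ) Light  (●) Dark  ( ) Auto             
                                                        
                                                        
                                                        
                                                        
                                                        
                                                        
                                                        
                                                        
                                                        


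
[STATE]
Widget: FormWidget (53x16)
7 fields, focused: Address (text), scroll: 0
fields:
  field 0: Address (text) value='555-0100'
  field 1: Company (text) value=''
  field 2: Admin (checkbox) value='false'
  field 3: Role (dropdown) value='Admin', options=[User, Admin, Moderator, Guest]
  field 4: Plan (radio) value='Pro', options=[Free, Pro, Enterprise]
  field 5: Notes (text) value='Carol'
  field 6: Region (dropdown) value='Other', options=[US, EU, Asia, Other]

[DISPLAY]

> Address:    [555-0100                             ]
  Company:    [                                     ]
  Admin:      [ ]                                    
  Role:       [Admin                               ▼]
  Plan:       ( ) Free  (●) Pro  ( ) Enterprise      
  Notes:      [Carol                                ]
  Region:     [Other                               ▼]
                                                     
                                                     
                                                     
                                                     
                                                     
                                                     
                                                     
                                                     
                                                     


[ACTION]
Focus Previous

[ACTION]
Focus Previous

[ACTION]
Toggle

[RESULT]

  Address:    [555-0100                             ]
  Company:    [                                     ]
  Admin:      [ ]                                    
  Role:       [Admin                               ▼]
  Plan:       ( ) Free  (●) Pro  ( ) Enterprise      
> Notes:      [Carol                                ]
  Region:     [Other                               ▼]
                                                     
                                                     
                                                     
                                                     
                                                     
                                                     
                                                     
                                                     
                                                     


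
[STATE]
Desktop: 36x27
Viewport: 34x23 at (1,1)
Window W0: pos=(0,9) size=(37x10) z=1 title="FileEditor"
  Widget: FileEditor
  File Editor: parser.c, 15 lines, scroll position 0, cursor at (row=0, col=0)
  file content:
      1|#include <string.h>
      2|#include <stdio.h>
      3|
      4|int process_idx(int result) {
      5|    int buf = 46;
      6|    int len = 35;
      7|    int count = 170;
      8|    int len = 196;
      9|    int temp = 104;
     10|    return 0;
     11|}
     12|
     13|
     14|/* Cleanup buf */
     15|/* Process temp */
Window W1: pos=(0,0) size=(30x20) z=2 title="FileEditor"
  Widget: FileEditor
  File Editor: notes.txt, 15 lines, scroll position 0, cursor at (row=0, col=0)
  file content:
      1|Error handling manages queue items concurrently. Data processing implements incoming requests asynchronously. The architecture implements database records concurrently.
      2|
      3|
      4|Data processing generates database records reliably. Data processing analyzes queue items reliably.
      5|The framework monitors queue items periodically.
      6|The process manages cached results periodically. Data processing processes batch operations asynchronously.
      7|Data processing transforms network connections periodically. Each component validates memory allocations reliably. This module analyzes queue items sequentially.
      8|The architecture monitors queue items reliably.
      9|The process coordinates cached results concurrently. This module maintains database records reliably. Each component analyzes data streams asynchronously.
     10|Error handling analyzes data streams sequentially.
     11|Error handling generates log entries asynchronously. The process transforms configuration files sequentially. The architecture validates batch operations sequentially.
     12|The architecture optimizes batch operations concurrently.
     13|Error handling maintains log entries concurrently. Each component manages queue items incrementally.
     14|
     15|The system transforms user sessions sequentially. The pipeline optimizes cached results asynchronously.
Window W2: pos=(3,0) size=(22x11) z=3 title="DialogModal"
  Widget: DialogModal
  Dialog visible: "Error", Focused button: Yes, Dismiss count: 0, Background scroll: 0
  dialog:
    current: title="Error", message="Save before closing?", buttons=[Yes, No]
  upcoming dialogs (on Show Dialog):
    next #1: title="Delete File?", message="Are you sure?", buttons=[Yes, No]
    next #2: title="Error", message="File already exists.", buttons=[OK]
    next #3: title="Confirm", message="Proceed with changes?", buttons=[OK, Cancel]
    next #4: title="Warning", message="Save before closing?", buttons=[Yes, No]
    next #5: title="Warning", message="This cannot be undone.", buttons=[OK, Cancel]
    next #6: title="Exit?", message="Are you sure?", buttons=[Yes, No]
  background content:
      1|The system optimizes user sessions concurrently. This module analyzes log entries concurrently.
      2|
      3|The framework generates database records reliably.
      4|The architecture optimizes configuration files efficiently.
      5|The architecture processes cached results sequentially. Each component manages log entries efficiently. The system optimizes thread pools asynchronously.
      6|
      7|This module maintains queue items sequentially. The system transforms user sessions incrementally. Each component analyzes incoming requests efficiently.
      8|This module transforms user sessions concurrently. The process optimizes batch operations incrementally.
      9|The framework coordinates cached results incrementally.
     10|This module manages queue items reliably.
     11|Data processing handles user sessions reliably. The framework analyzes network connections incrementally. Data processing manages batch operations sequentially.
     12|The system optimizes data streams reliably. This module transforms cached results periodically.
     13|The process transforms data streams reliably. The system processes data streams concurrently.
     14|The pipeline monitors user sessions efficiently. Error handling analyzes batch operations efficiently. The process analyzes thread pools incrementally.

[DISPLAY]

 F┃ DialogModal        ┃    ┃     
──┠────────────────────┨────┨     
█r┃The system optimizes┃ueu▲┃     
  ┃  ┌──────────────┐  ┃   █┃     
  ┃Th│    Error     │ra┃   ░┃     
Da┃Th│Save before cl│pt┃s d░┃     
Th┃Th│  [Yes]  No   │ro┃ueu░┃     
Th┃  └──────────────┘  ┃ed ░┃     
Da┃This module maintain┃ms ░┃━━━━━
Th┗━━━━━━━━━━━━━━━━━━━━┛s q░┃     
The process coordinates cac░┃─────
Error handling analyzes dat░┃     
Error handling generates lo░┃     
The architecture optimizes ░┃     
Error handling maintains lo░┃     
                           ░┃     
The system transforms user ░┃     
                           ▼┃━━━━━
━━━━━━━━━━━━━━━━━━━━━━━━━━━━┛     
                                  
                                  
                                  
                                  


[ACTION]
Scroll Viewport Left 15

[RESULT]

┃ F┃ DialogModal        ┃    ┃    
┠──┠────────────────────┨────┨    
┃█r┃The system optimizes┃ueu▲┃    
┃  ┃  ┌──────────────┐  ┃   █┃    
┃  ┃Th│    Error     │ra┃   ░┃    
┃Da┃Th│Save before cl│pt┃s d░┃    
┃Th┃Th│  [Yes]  No   │ro┃ueu░┃    
┃Th┃  └──────────────┘  ┃ed ░┃    
┃Da┃This module maintain┃ms ░┃━━━━
┃Th┗━━━━━━━━━━━━━━━━━━━━┛s q░┃    
┃The process coordinates cac░┃────
┃Error handling analyzes dat░┃    
┃Error handling generates lo░┃    
┃The architecture optimizes ░┃    
┃Error handling maintains lo░┃    
┃                           ░┃    
┃The system transforms user ░┃    
┃                           ▼┃━━━━
┗━━━━━━━━━━━━━━━━━━━━━━━━━━━━┛    
                                  
                                  
                                  
                                  


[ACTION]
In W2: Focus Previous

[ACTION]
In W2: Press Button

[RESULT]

┃ F┃ DialogModal        ┃    ┃    
┠──┠────────────────────┨────┨    
┃█r┃The system optimizes┃ueu▲┃    
┃  ┃                    ┃   █┃    
┃  ┃The framework genera┃   ░┃    
┃Da┃The architecture opt┃s d░┃    
┃Th┃The architecture pro┃ueu░┃    
┃Th┃                    ┃ed ░┃    
┃Da┃This module maintain┃ms ░┃━━━━
┃Th┗━━━━━━━━━━━━━━━━━━━━┛s q░┃    
┃The process coordinates cac░┃────
┃Error handling analyzes dat░┃    
┃Error handling generates lo░┃    
┃The architecture optimizes ░┃    
┃Error handling maintains lo░┃    
┃                           ░┃    
┃The system transforms user ░┃    
┃                           ▼┃━━━━
┗━━━━━━━━━━━━━━━━━━━━━━━━━━━━┛    
                                  
                                  
                                  
                                  


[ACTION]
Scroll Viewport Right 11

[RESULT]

F┃ DialogModal        ┃    ┃      
─┠────────────────────┨────┨      
r┃The system optimizes┃ueu▲┃      
 ┃                    ┃   █┃      
 ┃The framework genera┃   ░┃      
a┃The architecture opt┃s d░┃      
h┃The architecture pro┃ueu░┃      
h┃                    ┃ed ░┃      
a┃This module maintain┃ms ░┃━━━━━━
h┗━━━━━━━━━━━━━━━━━━━━┛s q░┃      
he process coordinates cac░┃──────
rror handling analyzes dat░┃     ▲
rror handling generates lo░┃     █
he architecture optimizes ░┃     ░
rror handling maintains lo░┃     ░
                          ░┃     ░
he system transforms user ░┃     ▼
                          ▼┃━━━━━━
━━━━━━━━━━━━━━━━━━━━━━━━━━━┛      
                                  
                                  
                                  
                                  


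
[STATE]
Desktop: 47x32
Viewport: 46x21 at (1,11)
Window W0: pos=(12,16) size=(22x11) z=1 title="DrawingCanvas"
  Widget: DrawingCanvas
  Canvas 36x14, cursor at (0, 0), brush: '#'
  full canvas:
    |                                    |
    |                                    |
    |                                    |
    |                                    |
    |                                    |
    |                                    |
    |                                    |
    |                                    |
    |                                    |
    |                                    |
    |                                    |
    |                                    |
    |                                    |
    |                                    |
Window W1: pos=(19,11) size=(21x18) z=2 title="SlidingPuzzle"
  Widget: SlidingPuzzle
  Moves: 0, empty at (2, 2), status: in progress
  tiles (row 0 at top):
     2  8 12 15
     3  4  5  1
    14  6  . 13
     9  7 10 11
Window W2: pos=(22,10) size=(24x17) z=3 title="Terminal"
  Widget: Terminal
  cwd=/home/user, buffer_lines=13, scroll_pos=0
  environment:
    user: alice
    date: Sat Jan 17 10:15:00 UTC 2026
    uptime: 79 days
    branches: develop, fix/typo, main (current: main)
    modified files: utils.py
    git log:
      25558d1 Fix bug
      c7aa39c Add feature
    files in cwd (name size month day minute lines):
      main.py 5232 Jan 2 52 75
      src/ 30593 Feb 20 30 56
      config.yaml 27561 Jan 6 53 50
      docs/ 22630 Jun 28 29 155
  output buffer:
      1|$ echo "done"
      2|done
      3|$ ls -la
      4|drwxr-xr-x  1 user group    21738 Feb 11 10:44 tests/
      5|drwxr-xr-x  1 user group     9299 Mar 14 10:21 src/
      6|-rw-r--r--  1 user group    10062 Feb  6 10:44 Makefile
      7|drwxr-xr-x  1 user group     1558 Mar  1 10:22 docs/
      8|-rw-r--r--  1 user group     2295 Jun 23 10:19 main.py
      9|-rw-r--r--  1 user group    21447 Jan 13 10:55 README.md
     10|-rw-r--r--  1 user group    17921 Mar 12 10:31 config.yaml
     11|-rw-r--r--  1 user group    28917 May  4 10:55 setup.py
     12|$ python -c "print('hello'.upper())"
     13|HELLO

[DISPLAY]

                  ┏━━┃ Terminal             ┃ 
                  ┃ S┠──────────────────────┨ 
                  ┠──┃$ echo "done"         ┃ 
                  ┃┌─┃done                  ┃ 
                  ┃│ ┃$ ls -la              ┃ 
           ┏━━━━━━┃├─┃drwxr-xr-x  1 user gro┃ 
           ┃ Drawi┃│ ┃drwxr-xr-x  1 user gro┃ 
           ┠──────┃├─┃-rw-r--r--  1 user gro┃ 
           ┃+     ┃│ ┃drwxr-xr-x  1 user gro┃ 
           ┃      ┃├─┃-rw-r--r--  1 user gro┃ 
           ┃      ┃│ ┃-rw-r--r--  1 user gro┃ 
           ┃      ┃└─┃-rw-r--r--  1 user gro┃ 
           ┃      ┃Mo┃-rw-r--r--  1 user gro┃ 
           ┃      ┃  ┃$ python -c "print('he┃ 
           ┃      ┃  ┃HELLO                 ┃ 
           ┗━━━━━━┃  ┗━━━━━━━━━━━━━━━━━━━━━━┛ 
                  ┃                   ┃       
                  ┗━━━━━━━━━━━━━━━━━━━┛       
                                              
                                              
                                              


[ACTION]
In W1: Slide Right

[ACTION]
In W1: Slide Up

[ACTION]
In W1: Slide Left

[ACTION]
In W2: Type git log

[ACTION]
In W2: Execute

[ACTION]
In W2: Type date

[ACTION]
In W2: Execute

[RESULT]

                  ┏━━┃ Terminal             ┃ 
                  ┃ S┠──────────────────────┨ 
                  ┠──┃drwxr-xr-x  1 user gro┃ 
                  ┃┌─┃-rw-r--r--  1 user gro┃ 
                  ┃│ ┃-rw-r--r--  1 user gro┃ 
           ┏━━━━━━┃├─┃-rw-r--r--  1 user gro┃ 
           ┃ Drawi┃│ ┃-rw-r--r--  1 user gro┃ 
           ┠──────┃├─┃$ python -c "print('he┃ 
           ┃+     ┃│ ┃HELLO                 ┃ 
           ┃      ┃├─┃$ git log             ┃ 
           ┃      ┃│ ┃25558d1 Fix bug       ┃ 
           ┃      ┃└─┃c7aa39c Add feature   ┃ 
           ┃      ┃Mo┃$ date                ┃ 
           ┃      ┃  ┃Sat Jan 17 10:15:00 UT┃ 
           ┃      ┃  ┃$ █                   ┃ 
           ┗━━━━━━┃  ┗━━━━━━━━━━━━━━━━━━━━━━┛ 
                  ┃                   ┃       
                  ┗━━━━━━━━━━━━━━━━━━━┛       
                                              
                                              
                                              


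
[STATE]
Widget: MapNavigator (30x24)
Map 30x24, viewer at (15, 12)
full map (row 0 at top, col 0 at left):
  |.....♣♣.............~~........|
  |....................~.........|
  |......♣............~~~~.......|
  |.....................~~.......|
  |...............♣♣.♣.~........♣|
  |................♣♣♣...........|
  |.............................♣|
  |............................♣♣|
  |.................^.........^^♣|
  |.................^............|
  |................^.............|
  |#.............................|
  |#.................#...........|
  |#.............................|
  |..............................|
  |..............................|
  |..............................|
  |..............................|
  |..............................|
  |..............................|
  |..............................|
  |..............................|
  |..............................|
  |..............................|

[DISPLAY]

.....♣♣.............~~........
....................~.........
......♣............~~~~.......
.....................~~.......
...............♣♣.♣.~........♣
................♣♣♣...........
.............................♣
............................♣♣
.................^.........^^♣
.................^............
................^.............
#.............................
#..............@..#...........
#.............................
..............................
..............................
..............................
..............................
..............................
..............................
..............................
..............................
..............................
..............................


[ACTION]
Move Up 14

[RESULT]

                              
                              
                              
                              
                              
                              
                              
                              
                              
                              
                              
                              
.....♣♣........@....~~........
....................~.........
......♣............~~~~.......
.....................~~.......
...............♣♣.♣.~........♣
................♣♣♣...........
.............................♣
............................♣♣
.................^.........^^♣
.................^............
................^.............
#.............................


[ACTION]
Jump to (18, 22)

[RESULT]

.............^.............   
...........................   
...............#...........   
...........................   
...........................   
...........................   
...........................   
...........................   
...........................   
...........................   
...........................   
...........................   
...............@...........   
...........................   
                              
                              
                              
                              
                              
                              
                              
                              
                              
                              


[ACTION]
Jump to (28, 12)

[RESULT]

.......~~........             
.......~.........             
......~~~~.......             
........~~.......             
..♣♣.♣.~........♣             
...♣♣♣...........             
................♣             
...............♣♣             
....^.........^^♣             
....^............             
...^.............             
.................             
.....#.........@.             
.................             
.................             
.................             
.................             
.................             
.................             
.................             
.................             
.................             
.................             
.................             


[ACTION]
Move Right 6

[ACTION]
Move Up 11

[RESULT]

                              
                              
                              
                              
                              
                              
                              
                              
                              
                              
                              
......~~........              
......~........@              
.....~~~~.......              
.......~~.......              
.♣♣.♣.~........♣              
..♣♣♣...........              
...............♣              
..............♣♣              
...^.........^^♣              
...^............              
..^.............              
................              
....#...........              


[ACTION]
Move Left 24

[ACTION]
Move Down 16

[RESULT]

          ................♣♣♣.
          ....................
          ....................
          .................^..
          .................^..
          ................^...
          #...................
          #.................#.
          #...................
          ....................
          ....................
          ....................
          .....@..............
          ....................
          ....................
          ....................
          ....................
          ....................
          ....................
                              
                              
                              
                              
                              
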